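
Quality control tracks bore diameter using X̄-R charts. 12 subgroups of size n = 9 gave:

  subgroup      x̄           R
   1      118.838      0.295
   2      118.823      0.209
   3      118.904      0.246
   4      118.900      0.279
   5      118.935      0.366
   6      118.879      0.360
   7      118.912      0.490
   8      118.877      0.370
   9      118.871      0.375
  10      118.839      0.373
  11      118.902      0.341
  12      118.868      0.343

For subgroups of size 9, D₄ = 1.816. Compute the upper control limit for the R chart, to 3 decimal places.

0.612

R̄ = (0.295 + 0.209 + 0.246 + 0.279 + 0.366 + 0.360 + 0.490 + 0.370 + 0.375 + 0.373 + 0.341 + 0.343) / 12 = 4.0470 / 12 = 0.3372
UCL_R = D₄·R̄ = 1.816 × 0.3372 = 0.6124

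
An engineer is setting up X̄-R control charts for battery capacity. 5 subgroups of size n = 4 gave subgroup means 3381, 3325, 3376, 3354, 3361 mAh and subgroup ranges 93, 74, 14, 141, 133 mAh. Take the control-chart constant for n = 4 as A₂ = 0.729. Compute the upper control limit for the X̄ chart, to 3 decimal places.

X̄̄ = (3381 + 3325 + 3376 + 3354 + 3361) / 5 = 16797.0000 / 5 = 3359.4000
R̄ = (93 + 74 + 14 + 141 + 133) / 5 = 455.0000 / 5 = 91.0000
UCL = X̄̄ + A₂·R̄ = 3359.4000 + 0.729 × 91.0000 = 3425.7390

3425.739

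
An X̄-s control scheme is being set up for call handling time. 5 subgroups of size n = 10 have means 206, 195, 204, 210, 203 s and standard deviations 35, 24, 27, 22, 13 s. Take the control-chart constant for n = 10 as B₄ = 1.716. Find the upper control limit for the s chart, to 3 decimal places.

41.527

s̄ = (35 + 24 + 27 + 22 + 13) / 5 = 24.2000
UCL_s = B₄·s̄ = 1.716 × 24.2000 = 41.5272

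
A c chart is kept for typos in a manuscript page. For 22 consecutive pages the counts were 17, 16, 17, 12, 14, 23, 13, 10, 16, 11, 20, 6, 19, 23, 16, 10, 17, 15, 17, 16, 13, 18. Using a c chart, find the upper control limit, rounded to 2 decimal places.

c̄ = (17 + 16 + 17 + 12 + 14 + 23 + 13 + 10 + 16 + 11 + 20 + 6 + 19 + 23 + 16 + 10 + 17 + 15 + 17 + 16 + 13 + 18) / 22 = 339 / 22 = 15.4091
UCL = c̄ + 3√c̄ = 15.4091 + 3 × √15.4091 = 15.4091 + 3 × 3.9254 = 27.1854

27.19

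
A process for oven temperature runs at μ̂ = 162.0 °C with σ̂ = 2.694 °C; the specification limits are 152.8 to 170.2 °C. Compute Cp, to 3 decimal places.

Cp = (USL − LSL) / (6σ̂) = (170.2 − 152.8) / (6 × 2.694) = 17.4000 / 16.1640 = 1.0765

1.076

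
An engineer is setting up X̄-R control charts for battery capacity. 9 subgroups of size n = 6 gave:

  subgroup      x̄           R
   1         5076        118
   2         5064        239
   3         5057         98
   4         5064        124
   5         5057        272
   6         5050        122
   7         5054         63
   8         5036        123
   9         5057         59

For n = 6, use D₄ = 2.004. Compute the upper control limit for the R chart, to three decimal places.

271.208

R̄ = (118 + 239 + 98 + 124 + 272 + 122 + 63 + 123 + 59) / 9 = 1218.0000 / 9 = 135.3333
UCL_R = D₄·R̄ = 2.004 × 135.3333 = 271.2080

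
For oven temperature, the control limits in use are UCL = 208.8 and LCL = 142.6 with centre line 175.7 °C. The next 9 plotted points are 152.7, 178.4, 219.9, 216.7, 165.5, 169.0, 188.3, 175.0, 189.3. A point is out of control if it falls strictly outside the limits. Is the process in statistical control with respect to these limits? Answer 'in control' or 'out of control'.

Compare each point to [142.6, 208.8]: sample 3 = 219.9 > UCL; sample 4 = 216.7 > UCL.

out of control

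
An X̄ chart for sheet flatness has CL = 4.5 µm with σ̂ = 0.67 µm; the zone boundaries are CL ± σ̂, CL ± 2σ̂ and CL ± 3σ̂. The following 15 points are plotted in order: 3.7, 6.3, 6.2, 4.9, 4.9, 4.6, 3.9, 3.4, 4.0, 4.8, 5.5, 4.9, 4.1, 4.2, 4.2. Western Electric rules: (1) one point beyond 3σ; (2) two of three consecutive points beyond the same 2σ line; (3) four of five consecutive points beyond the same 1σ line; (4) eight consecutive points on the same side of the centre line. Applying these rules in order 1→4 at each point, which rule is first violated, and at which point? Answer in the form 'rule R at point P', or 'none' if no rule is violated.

rule 2 at point 3

Zone of each point (C = within 1σ̂, B = 1σ̂–2σ̂, A = 2σ̂–3σ̂, * = beyond 3σ̂; sign = side of CL): 1:-B, 2:+A, 3:+A, 4:+C, 5:+C, 6:+C, 7:-C, 8:-B, 9:-C, 10:+C, 11:+B, 12:+C, 13:-C, 14:-C, 15:-C
Rule 2 (two of three consecutive points beyond the same 2σ limit) is satisfied at point 3.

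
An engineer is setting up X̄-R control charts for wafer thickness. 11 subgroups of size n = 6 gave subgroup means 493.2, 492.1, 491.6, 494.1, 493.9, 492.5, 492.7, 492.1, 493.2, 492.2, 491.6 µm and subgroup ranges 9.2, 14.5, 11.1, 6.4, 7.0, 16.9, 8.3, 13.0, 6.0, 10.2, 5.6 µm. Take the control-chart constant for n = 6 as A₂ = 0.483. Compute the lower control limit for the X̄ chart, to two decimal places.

487.90

X̄̄ = (493.2 + 492.1 + 491.6 + 494.1 + 493.9 + 492.5 + 492.7 + 492.1 + 493.2 + 492.2 + 491.6) / 11 = 5419.2000 / 11 = 492.6545
R̄ = (9.2 + 14.5 + 11.1 + 6.4 + 7.0 + 16.9 + 8.3 + 13.0 + 6.0 + 10.2 + 5.6) / 11 = 108.2000 / 11 = 9.8364
LCL = X̄̄ − A₂·R̄ = 492.6545 − 0.483 × 9.8364 = 487.9036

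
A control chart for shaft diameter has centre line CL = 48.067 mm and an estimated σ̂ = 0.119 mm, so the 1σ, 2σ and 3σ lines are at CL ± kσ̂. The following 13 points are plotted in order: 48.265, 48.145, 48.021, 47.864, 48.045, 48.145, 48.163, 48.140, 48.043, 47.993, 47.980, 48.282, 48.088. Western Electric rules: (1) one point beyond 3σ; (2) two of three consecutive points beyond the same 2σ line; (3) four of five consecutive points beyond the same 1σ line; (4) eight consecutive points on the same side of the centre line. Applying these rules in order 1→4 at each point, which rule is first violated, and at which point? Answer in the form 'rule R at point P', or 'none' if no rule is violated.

none

Zone of each point (C = within 1σ̂, B = 1σ̂–2σ̂, A = 2σ̂–3σ̂, * = beyond 3σ̂; sign = side of CL): 1:+B, 2:+C, 3:-C, 4:-B, 5:-C, 6:+C, 7:+C, 8:+C, 9:-C, 10:-C, 11:-C, 12:+B, 13:+C
No rule fires across all 13 points.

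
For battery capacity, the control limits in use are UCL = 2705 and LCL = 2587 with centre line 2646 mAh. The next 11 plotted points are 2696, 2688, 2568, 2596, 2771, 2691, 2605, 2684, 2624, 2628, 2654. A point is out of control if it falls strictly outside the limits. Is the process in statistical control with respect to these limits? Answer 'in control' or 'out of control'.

out of control

Compare each point to [2587, 2705]: sample 3 = 2568 < LCL; sample 5 = 2771 > UCL.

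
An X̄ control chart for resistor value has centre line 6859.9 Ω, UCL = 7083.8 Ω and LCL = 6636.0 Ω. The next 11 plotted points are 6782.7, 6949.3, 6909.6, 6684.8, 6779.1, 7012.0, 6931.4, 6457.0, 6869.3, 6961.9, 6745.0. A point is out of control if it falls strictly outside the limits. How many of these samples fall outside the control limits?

Compare each point to [6636.0, 7083.8]: sample 8 = 6457.0 < LCL.

1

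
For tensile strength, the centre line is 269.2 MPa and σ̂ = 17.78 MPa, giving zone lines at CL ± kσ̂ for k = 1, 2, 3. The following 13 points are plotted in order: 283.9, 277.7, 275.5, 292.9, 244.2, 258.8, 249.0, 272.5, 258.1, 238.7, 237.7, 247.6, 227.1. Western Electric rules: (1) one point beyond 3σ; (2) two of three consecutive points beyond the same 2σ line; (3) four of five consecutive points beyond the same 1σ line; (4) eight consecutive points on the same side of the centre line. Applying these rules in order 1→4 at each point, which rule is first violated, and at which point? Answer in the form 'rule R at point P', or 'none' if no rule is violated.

Zone of each point (C = within 1σ̂, B = 1σ̂–2σ̂, A = 2σ̂–3σ̂, * = beyond 3σ̂; sign = side of CL): 1:+C, 2:+C, 3:+C, 4:+B, 5:-B, 6:-C, 7:-B, 8:+C, 9:-C, 10:-B, 11:-B, 12:-B, 13:-A
Rule 3 (four of five consecutive points beyond the same 1σ limit) is satisfied at point 13.

rule 3 at point 13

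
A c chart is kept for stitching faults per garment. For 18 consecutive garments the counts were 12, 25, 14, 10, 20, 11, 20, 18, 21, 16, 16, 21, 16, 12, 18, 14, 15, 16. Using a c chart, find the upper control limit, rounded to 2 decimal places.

c̄ = (12 + 25 + 14 + 10 + 20 + 11 + 20 + 18 + 21 + 16 + 16 + 21 + 16 + 12 + 18 + 14 + 15 + 16) / 18 = 295 / 18 = 16.3889
UCL = c̄ + 3√c̄ = 16.3889 + 3 × √16.3889 = 16.3889 + 3 × 4.0483 = 28.5338

28.53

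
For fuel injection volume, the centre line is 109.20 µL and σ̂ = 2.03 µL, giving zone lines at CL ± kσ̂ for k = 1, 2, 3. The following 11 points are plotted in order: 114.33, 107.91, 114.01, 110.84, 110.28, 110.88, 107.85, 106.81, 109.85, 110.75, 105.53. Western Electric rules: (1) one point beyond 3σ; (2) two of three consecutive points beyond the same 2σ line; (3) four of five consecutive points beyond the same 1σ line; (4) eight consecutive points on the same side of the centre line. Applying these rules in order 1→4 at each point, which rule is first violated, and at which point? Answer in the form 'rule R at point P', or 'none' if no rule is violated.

rule 2 at point 3

Zone of each point (C = within 1σ̂, B = 1σ̂–2σ̂, A = 2σ̂–3σ̂, * = beyond 3σ̂; sign = side of CL): 1:+A, 2:-C, 3:+A, 4:+C, 5:+C, 6:+C, 7:-C, 8:-B, 9:+C, 10:+C, 11:-B
Rule 2 (two of three consecutive points beyond the same 2σ limit) is satisfied at point 3.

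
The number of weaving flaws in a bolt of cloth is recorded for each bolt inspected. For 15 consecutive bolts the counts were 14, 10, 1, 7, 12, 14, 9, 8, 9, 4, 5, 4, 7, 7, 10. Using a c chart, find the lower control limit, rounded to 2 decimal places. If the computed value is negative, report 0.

c̄ = (14 + 10 + 1 + 7 + 12 + 14 + 9 + 8 + 9 + 4 + 5 + 4 + 7 + 7 + 10) / 15 = 121 / 15 = 8.0667
LCL = c̄ − 3√c̄ = 8.0667 − 3 × 2.8402 = -0.4539 → 0 (cannot be negative)

0.00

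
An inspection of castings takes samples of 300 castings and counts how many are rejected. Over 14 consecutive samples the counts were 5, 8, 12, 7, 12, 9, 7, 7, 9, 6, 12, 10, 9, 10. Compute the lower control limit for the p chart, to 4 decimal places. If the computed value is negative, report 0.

0.0001

p̄ = Σdᵢ / (k·n) = 123 / (14 × 300) = 0.02929
LCL = p̄ − 3·√(p̄(1−p̄)/n) = 0.02929 − 3 × 0.00973 = 0.00008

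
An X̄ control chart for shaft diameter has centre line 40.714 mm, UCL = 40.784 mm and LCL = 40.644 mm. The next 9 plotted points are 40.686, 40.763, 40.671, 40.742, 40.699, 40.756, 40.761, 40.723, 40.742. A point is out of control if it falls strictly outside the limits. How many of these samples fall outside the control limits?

0

All 9 points lie within [40.644, 40.784].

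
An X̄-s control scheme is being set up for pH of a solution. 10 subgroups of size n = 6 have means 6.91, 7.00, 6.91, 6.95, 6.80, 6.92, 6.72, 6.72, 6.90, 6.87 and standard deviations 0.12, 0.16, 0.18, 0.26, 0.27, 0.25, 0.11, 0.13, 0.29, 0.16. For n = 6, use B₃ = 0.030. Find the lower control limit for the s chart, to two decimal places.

s̄ = (0.12 + 0.16 + 0.18 + 0.26 + 0.27 + 0.25 + 0.11 + 0.13 + 0.29 + 0.16) / 10 = 0.1930
LCL_s = B₃·s̄ = 0.030 × 0.1930 = 0.0058

0.01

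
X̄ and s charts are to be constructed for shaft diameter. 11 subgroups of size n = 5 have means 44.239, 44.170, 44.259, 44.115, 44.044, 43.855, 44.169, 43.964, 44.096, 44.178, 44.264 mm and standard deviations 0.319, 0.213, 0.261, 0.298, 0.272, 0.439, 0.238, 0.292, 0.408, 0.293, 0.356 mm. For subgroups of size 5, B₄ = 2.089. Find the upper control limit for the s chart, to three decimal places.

0.644

s̄ = (0.319 + 0.213 + 0.261 + 0.298 + 0.272 + 0.439 + 0.238 + 0.292 + 0.408 + 0.293 + 0.356) / 11 = 0.3081
UCL_s = B₄·s̄ = 2.089 × 0.3081 = 0.6436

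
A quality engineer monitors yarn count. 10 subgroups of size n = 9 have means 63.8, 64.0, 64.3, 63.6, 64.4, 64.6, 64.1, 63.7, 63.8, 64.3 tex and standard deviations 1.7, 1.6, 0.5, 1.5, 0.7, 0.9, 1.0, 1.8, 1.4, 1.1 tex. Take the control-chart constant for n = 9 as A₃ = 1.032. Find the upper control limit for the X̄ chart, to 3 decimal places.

65.319

X̄̄ = (63.8 + 64.0 + 64.3 + 63.6 + 64.4 + 64.6 + 64.1 + 63.7 + 63.8 + 64.3) / 10 = 64.0600
s̄ = (1.7 + 1.6 + 0.5 + 1.5 + 0.7 + 0.9 + 1.0 + 1.8 + 1.4 + 1.1) / 10 = 1.2200
UCL = X̄̄ + A₃·s̄ = 64.0600 + 1.032 × 1.2200 = 65.3190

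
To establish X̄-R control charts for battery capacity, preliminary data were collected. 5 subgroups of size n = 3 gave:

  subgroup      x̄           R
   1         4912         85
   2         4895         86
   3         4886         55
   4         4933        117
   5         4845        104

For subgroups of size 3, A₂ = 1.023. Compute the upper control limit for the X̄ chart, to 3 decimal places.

4985.656

X̄̄ = (4912 + 4895 + 4886 + 4933 + 4845) / 5 = 24471.0000 / 5 = 4894.2000
R̄ = (85 + 86 + 55 + 117 + 104) / 5 = 447.0000 / 5 = 89.4000
UCL = X̄̄ + A₂·R̄ = 4894.2000 + 1.023 × 89.4000 = 4985.6562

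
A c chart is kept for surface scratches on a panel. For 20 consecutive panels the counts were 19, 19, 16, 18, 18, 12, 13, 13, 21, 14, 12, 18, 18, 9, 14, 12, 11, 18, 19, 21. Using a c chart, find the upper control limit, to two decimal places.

27.66

c̄ = (19 + 19 + 16 + 18 + 18 + 12 + 13 + 13 + 21 + 14 + 12 + 18 + 18 + 9 + 14 + 12 + 11 + 18 + 19 + 21) / 20 = 315 / 20 = 15.7500
UCL = c̄ + 3√c̄ = 15.7500 + 3 × √15.7500 = 15.7500 + 3 × 3.9686 = 27.6559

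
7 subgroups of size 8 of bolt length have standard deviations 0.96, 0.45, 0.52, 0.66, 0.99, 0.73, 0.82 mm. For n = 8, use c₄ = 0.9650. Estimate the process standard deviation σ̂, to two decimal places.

s̄ = (0.96 + 0.45 + 0.52 + 0.66 + 0.99 + 0.73 + 0.82) / 7 = 0.7329
σ̂ = s̄ / c₄ = 0.7329 / 0.9650 = 0.7594

0.76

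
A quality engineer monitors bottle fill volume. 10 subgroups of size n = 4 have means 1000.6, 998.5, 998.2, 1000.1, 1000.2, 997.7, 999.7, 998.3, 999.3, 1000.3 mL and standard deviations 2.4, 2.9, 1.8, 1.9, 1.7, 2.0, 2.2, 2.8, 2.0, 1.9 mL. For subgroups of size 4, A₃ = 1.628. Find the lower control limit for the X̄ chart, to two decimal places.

X̄̄ = (1000.6 + 998.5 + 998.2 + 1000.1 + 1000.2 + 997.7 + 999.7 + 998.3 + 999.3 + 1000.3) / 10 = 999.2900
s̄ = (2.4 + 2.9 + 1.8 + 1.9 + 1.7 + 2.0 + 2.2 + 2.8 + 2.0 + 1.9) / 10 = 2.1600
LCL = X̄̄ − A₃·s̄ = 999.2900 − 1.628 × 2.1600 = 995.7735

995.77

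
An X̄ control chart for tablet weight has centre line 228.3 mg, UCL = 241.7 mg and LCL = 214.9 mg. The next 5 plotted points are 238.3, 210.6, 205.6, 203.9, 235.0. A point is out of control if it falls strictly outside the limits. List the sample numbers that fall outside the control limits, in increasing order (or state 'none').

2, 3, 4

Compare each point to [214.9, 241.7]: sample 2 = 210.6 < LCL; sample 3 = 205.6 < LCL; sample 4 = 203.9 < LCL.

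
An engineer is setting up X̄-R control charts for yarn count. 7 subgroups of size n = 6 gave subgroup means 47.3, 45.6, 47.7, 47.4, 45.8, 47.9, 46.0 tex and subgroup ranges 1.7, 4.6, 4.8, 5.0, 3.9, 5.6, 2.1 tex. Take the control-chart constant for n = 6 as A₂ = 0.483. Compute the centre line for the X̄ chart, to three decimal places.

46.814

X̄̄ = (47.3 + 45.6 + 47.7 + 47.4 + 45.8 + 47.9 + 46.0) / 7 = 327.7000 / 7 = 46.8143
CL = X̄̄ = 46.8143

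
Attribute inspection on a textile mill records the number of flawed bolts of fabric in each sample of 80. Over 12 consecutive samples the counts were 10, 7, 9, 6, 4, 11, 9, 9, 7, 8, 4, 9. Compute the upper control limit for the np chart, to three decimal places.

p̄ = Σdᵢ / (k·n) = 93 / (12 × 80) = 0.09688
UCL = np̄ + 3·√(np̄(1−p̄)) = 7.7500 + 3 × √(7.7500×0.90312) = 7.7500 + 3 × 2.6456 = 15.6868

15.687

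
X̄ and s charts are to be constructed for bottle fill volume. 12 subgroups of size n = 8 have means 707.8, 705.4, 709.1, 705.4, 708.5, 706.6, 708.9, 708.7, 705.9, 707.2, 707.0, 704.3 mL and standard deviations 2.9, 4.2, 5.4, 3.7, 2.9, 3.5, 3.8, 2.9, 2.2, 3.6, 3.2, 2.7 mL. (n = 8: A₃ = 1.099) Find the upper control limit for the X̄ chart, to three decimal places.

710.822

X̄̄ = (707.8 + 705.4 + 709.1 + 705.4 + 708.5 + 706.6 + 708.9 + 708.7 + 705.9 + 707.2 + 707.0 + 704.3) / 12 = 707.0667
s̄ = (2.9 + 4.2 + 5.4 + 3.7 + 2.9 + 3.5 + 3.8 + 2.9 + 2.2 + 3.6 + 3.2 + 2.7) / 12 = 3.4167
UCL = X̄̄ + A₃·s̄ = 707.0667 + 1.099 × 3.4167 = 710.8216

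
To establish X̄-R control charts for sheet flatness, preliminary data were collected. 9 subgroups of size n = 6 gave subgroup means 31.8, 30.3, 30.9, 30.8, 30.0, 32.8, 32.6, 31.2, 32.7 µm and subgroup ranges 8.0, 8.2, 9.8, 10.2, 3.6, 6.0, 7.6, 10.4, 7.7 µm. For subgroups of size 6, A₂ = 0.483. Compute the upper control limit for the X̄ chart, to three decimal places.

35.293

X̄̄ = (31.8 + 30.3 + 30.9 + 30.8 + 30.0 + 32.8 + 32.6 + 31.2 + 32.7) / 9 = 283.1000 / 9 = 31.4556
R̄ = (8.0 + 8.2 + 9.8 + 10.2 + 3.6 + 6.0 + 7.6 + 10.4 + 7.7) / 9 = 71.5000 / 9 = 7.9444
UCL = X̄̄ + A₂·R̄ = 31.4556 + 0.483 × 7.9444 = 35.2927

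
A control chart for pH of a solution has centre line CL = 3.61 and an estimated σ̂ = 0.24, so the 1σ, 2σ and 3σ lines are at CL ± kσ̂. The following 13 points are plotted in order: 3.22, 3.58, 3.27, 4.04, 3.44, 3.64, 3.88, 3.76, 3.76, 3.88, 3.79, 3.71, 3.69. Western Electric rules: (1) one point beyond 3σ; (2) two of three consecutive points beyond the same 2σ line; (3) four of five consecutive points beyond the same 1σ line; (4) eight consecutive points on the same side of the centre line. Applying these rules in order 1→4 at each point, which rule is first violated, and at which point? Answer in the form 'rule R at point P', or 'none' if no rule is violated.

Zone of each point (C = within 1σ̂, B = 1σ̂–2σ̂, A = 2σ̂–3σ̂, * = beyond 3σ̂; sign = side of CL): 1:-B, 2:-C, 3:-B, 4:+B, 5:-C, 6:+C, 7:+B, 8:+C, 9:+C, 10:+B, 11:+C, 12:+C, 13:+C
Rule 4 (eight consecutive points on the same side of the centre line) is satisfied at point 13.

rule 4 at point 13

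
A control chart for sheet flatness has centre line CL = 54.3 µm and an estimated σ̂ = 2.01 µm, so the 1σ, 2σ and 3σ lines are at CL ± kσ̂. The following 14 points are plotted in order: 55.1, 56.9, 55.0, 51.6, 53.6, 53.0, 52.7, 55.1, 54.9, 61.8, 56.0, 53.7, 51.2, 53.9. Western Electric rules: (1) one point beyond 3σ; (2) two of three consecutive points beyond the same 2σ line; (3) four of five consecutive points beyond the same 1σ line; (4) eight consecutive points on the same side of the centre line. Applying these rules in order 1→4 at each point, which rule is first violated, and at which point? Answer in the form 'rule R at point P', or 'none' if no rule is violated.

rule 1 at point 10

Zone of each point (C = within 1σ̂, B = 1σ̂–2σ̂, A = 2σ̂–3σ̂, * = beyond 3σ̂; sign = side of CL): 1:+C, 2:+B, 3:+C, 4:-B, 5:-C, 6:-C, 7:-C, 8:+C, 9:+C, 10:+*, 11:+C, 12:-C, 13:-B, 14:-C
Rule 1 (one point beyond the 3σ limits) is satisfied at point 10.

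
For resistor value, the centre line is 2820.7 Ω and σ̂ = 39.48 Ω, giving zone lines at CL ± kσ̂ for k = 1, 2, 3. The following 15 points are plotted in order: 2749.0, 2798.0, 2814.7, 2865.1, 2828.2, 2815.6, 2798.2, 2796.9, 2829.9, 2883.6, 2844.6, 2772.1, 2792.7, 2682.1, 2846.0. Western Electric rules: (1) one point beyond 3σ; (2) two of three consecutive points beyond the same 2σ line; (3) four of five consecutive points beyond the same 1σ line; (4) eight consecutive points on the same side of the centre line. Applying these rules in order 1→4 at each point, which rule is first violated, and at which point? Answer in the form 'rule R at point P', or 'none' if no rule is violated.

Zone of each point (C = within 1σ̂, B = 1σ̂–2σ̂, A = 2σ̂–3σ̂, * = beyond 3σ̂; sign = side of CL): 1:-B, 2:-C, 3:-C, 4:+B, 5:+C, 6:-C, 7:-C, 8:-C, 9:+C, 10:+B, 11:+C, 12:-B, 13:-C, 14:-*, 15:+C
Rule 1 (one point beyond the 3σ limits) is satisfied at point 14.

rule 1 at point 14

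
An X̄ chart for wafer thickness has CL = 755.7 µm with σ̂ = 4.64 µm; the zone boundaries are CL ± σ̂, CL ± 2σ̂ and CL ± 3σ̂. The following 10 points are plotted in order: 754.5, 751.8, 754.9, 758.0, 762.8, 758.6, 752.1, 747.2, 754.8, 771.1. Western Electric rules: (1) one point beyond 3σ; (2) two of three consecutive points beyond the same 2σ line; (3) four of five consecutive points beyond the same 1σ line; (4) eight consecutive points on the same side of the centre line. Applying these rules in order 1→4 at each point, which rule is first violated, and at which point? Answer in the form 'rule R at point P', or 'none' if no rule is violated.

rule 1 at point 10

Zone of each point (C = within 1σ̂, B = 1σ̂–2σ̂, A = 2σ̂–3σ̂, * = beyond 3σ̂; sign = side of CL): 1:-C, 2:-C, 3:-C, 4:+C, 5:+B, 6:+C, 7:-C, 8:-B, 9:-C, 10:+*
Rule 1 (one point beyond the 3σ limits) is satisfied at point 10.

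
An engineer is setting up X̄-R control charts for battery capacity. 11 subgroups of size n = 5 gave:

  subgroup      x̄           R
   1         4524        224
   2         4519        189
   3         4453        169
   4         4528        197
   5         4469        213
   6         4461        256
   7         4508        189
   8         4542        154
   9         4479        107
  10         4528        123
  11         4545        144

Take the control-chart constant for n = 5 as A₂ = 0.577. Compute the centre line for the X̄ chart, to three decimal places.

X̄̄ = (4524 + 4519 + 4453 + 4528 + 4469 + 4461 + 4508 + 4542 + 4479 + 4528 + 4545) / 11 = 49556.0000 / 11 = 4505.0909
CL = X̄̄ = 4505.0909

4505.091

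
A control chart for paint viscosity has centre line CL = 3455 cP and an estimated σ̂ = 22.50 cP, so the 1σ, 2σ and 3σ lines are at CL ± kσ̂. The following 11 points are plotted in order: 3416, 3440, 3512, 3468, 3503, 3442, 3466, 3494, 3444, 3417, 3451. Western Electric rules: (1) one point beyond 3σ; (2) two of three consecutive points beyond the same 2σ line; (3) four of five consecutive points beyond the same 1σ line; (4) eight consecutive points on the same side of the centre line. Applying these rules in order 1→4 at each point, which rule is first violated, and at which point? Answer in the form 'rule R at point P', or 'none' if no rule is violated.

rule 2 at point 5

Zone of each point (C = within 1σ̂, B = 1σ̂–2σ̂, A = 2σ̂–3σ̂, * = beyond 3σ̂; sign = side of CL): 1:-B, 2:-C, 3:+A, 4:+C, 5:+A, 6:-C, 7:+C, 8:+B, 9:-C, 10:-B, 11:-C
Rule 2 (two of three consecutive points beyond the same 2σ limit) is satisfied at point 5.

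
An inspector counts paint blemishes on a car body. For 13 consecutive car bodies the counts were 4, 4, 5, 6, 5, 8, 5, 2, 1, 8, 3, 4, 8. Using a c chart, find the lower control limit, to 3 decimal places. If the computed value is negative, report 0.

c̄ = (4 + 4 + 5 + 6 + 5 + 8 + 5 + 2 + 1 + 8 + 3 + 4 + 8) / 13 = 63 / 13 = 4.8462
LCL = c̄ − 3√c̄ = 4.8462 − 3 × 2.2014 = -1.7580 → 0 (cannot be negative)

0.000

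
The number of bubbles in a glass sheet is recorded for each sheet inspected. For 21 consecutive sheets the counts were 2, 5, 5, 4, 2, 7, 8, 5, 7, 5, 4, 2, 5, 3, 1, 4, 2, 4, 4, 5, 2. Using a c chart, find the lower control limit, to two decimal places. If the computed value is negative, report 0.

c̄ = (2 + 5 + 5 + 4 + 2 + 7 + 8 + 5 + 7 + 5 + 4 + 2 + 5 + 3 + 1 + 4 + 2 + 4 + 4 + 5 + 2) / 21 = 86 / 21 = 4.0952
LCL = c̄ − 3√c̄ = 4.0952 − 3 × 2.0237 = -1.9758 → 0 (cannot be negative)

0.00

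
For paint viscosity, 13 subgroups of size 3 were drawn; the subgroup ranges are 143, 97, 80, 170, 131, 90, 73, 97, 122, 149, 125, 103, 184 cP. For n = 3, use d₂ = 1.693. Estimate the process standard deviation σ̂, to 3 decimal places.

71.062

R̄ = (143 + 97 + 80 + 170 + 131 + 90 + 73 + 97 + 122 + 149 + 125 + 103 + 184) / 13 = 120.3077
σ̂ = R̄ / d₂ = 120.3077 / 1.693 = 71.0618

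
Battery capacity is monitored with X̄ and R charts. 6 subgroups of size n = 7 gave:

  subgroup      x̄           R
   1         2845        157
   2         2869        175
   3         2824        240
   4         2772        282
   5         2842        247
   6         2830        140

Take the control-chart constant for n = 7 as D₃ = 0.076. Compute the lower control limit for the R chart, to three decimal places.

15.719

R̄ = (157 + 175 + 240 + 282 + 247 + 140) / 6 = 1241.0000 / 6 = 206.8333
LCL_R = D₃·R̄ = 0.076 × 206.8333 = 15.7193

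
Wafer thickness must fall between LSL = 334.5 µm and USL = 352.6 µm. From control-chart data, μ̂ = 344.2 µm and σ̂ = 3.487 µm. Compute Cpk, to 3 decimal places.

Cpu = (USL − μ̂) / (3σ̂) = (352.6 − 344.2) / (3 × 3.487) = 0.8030; Cpl = (μ̂ − LSL) / (3σ̂) = (344.2 − 334.5) / (3 × 3.487) = 0.9273; Cpk = min(Cpu, Cpl) = 0.8030

0.803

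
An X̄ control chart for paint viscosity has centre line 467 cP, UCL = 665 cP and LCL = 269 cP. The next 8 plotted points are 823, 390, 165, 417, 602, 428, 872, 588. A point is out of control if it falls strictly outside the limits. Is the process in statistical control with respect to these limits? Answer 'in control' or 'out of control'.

Compare each point to [269, 665]: sample 1 = 823 > UCL; sample 3 = 165 < LCL; sample 7 = 872 > UCL.

out of control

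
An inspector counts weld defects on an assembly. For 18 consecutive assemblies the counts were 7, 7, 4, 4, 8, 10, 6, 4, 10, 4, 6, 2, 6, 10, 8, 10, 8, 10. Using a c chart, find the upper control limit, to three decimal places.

14.763

c̄ = (7 + 7 + 4 + 4 + 8 + 10 + 6 + 4 + 10 + 4 + 6 + 2 + 6 + 10 + 8 + 10 + 8 + 10) / 18 = 124 / 18 = 6.8889
UCL = c̄ + 3√c̄ = 6.8889 + 3 × √6.8889 = 6.8889 + 3 × 2.6247 = 14.7629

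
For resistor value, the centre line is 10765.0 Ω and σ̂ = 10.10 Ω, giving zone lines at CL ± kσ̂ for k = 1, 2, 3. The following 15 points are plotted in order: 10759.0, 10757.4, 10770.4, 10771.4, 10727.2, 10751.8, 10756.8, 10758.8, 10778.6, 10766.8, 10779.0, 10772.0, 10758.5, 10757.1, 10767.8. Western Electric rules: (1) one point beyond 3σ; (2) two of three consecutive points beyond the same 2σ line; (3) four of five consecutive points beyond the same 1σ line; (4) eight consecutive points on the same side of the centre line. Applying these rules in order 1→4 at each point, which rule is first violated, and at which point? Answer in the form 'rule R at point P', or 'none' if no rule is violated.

Zone of each point (C = within 1σ̂, B = 1σ̂–2σ̂, A = 2σ̂–3σ̂, * = beyond 3σ̂; sign = side of CL): 1:-C, 2:-C, 3:+C, 4:+C, 5:-*, 6:-B, 7:-C, 8:-C, 9:+B, 10:+C, 11:+B, 12:+C, 13:-C, 14:-C, 15:+C
Rule 1 (one point beyond the 3σ limits) is satisfied at point 5.

rule 1 at point 5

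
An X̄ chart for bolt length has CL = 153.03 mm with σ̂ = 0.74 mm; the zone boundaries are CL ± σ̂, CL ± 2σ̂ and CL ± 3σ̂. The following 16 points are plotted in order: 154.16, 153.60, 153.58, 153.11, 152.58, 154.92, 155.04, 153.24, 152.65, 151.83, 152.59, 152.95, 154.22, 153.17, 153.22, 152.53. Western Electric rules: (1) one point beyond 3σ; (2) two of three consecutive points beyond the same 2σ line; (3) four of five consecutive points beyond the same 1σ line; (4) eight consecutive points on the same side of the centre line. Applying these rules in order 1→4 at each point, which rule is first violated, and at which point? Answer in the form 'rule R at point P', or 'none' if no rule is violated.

rule 2 at point 7

Zone of each point (C = within 1σ̂, B = 1σ̂–2σ̂, A = 2σ̂–3σ̂, * = beyond 3σ̂; sign = side of CL): 1:+B, 2:+C, 3:+C, 4:+C, 5:-C, 6:+A, 7:+A, 8:+C, 9:-C, 10:-B, 11:-C, 12:-C, 13:+B, 14:+C, 15:+C, 16:-C
Rule 2 (two of three consecutive points beyond the same 2σ limit) is satisfied at point 7.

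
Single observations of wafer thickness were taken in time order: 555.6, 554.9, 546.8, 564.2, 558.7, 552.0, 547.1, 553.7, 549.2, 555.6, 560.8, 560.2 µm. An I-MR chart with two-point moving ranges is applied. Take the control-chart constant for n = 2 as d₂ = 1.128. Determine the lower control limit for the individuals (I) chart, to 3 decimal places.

X̄ = (555.6 + 554.9 + 546.8 + 564.2 + 558.7 + 552.0 + 547.1 + 553.7 + 549.2 + 555.6 + 560.8 + 560.2) / 12 = 554.9000
Moving ranges: 0.7, 8.1, 17.4, 5.5, 6.7, 4.9, 6.6, 4.5, 6.4, 5.2, 0.6; M̄R̄ = 66.6000 / 11 = 6.0545
LCL = X̄ − 3·M̄R̄/d₂ = 554.9000 − 3 × 6.0545 / 1.128 = 538.7975

538.797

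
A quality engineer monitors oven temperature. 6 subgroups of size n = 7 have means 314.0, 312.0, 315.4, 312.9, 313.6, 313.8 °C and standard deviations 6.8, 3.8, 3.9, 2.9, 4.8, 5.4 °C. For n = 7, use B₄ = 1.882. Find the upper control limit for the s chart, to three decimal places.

8.657

s̄ = (6.8 + 3.8 + 3.9 + 2.9 + 4.8 + 5.4) / 6 = 4.6000
UCL_s = B₄·s̄ = 1.882 × 4.6000 = 8.6572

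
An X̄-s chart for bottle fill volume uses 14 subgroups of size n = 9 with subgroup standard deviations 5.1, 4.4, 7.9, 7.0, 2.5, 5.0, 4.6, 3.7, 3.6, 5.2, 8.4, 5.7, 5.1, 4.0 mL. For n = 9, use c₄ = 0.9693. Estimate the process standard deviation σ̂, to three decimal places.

s̄ = (5.1 + 4.4 + 7.9 + 7.0 + 2.5 + 5.0 + 4.6 + 3.7 + 3.6 + 5.2 + 8.4 + 5.7 + 5.1 + 4.0) / 14 = 5.1571
σ̂ = s̄ / c₄ = 5.1571 / 0.9693 = 5.3205

5.320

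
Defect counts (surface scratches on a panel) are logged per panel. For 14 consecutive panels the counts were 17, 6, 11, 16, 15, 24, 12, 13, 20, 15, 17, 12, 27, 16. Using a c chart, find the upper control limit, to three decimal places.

27.705

c̄ = (17 + 6 + 11 + 16 + 15 + 24 + 12 + 13 + 20 + 15 + 17 + 12 + 27 + 16) / 14 = 221 / 14 = 15.7857
UCL = c̄ + 3√c̄ = 15.7857 + 3 × √15.7857 = 15.7857 + 3 × 3.9731 = 27.7051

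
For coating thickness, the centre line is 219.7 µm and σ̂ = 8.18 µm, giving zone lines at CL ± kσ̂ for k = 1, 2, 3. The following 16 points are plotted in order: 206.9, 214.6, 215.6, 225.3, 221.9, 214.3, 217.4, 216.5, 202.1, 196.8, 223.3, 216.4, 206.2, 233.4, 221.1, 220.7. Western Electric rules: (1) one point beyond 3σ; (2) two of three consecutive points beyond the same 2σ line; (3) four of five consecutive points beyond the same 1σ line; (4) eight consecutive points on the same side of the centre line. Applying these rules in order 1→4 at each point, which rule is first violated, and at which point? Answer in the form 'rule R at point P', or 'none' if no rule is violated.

Zone of each point (C = within 1σ̂, B = 1σ̂–2σ̂, A = 2σ̂–3σ̂, * = beyond 3σ̂; sign = side of CL): 1:-B, 2:-C, 3:-C, 4:+C, 5:+C, 6:-C, 7:-C, 8:-C, 9:-A, 10:-A, 11:+C, 12:-C, 13:-B, 14:+B, 15:+C, 16:+C
Rule 2 (two of three consecutive points beyond the same 2σ limit) is satisfied at point 10.

rule 2 at point 10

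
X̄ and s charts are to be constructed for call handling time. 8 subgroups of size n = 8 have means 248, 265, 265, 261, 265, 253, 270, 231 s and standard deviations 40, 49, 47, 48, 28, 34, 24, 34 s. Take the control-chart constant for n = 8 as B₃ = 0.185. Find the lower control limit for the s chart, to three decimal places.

s̄ = (40 + 49 + 47 + 48 + 28 + 34 + 24 + 34) / 8 = 38.0000
LCL_s = B₃·s̄ = 0.185 × 38.0000 = 7.0300

7.030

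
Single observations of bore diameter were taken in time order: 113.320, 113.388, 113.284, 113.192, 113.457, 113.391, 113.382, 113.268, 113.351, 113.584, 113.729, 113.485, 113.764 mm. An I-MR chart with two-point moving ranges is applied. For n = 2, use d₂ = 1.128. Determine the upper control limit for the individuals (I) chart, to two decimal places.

X̄ = (113.320 + 113.388 + 113.284 + 113.192 + 113.457 + 113.391 + 113.382 + 113.268 + 113.351 + 113.584 + 113.729 + 113.485 + 113.764) / 13 = 113.4304
Moving ranges: 0.068, 0.104, 0.092, 0.265, 0.066, 0.009, 0.114, 0.083, 0.233, 0.145, 0.244, 0.279; M̄R̄ = 1.7020 / 12 = 0.1418
UCL = X̄ + 3·M̄R̄/d₂ = 113.4304 + 3 × 0.1418 / 1.128 = 113.8076

113.81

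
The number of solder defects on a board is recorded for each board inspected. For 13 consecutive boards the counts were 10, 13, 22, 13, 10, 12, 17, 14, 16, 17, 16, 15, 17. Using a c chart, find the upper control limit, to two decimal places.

26.30

c̄ = (10 + 13 + 22 + 13 + 10 + 12 + 17 + 14 + 16 + 17 + 16 + 15 + 17) / 13 = 192 / 13 = 14.7692
UCL = c̄ + 3√c̄ = 14.7692 + 3 × √14.7692 = 14.7692 + 3 × 3.8431 = 26.2985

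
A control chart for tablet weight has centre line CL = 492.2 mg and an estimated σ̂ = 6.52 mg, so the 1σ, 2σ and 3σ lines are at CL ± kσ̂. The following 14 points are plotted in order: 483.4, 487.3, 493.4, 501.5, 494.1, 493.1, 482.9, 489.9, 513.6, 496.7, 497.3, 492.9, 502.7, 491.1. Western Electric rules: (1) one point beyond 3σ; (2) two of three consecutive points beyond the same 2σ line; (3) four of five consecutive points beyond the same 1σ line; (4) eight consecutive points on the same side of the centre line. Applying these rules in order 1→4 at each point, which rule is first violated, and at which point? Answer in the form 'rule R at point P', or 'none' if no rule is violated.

Zone of each point (C = within 1σ̂, B = 1σ̂–2σ̂, A = 2σ̂–3σ̂, * = beyond 3σ̂; sign = side of CL): 1:-B, 2:-C, 3:+C, 4:+B, 5:+C, 6:+C, 7:-B, 8:-C, 9:+*, 10:+C, 11:+C, 12:+C, 13:+B, 14:-C
Rule 1 (one point beyond the 3σ limits) is satisfied at point 9.

rule 1 at point 9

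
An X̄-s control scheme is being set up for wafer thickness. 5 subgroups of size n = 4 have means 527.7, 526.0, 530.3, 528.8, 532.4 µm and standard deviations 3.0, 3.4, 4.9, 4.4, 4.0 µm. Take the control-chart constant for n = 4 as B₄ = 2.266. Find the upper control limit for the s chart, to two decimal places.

8.93

s̄ = (3.0 + 3.4 + 4.9 + 4.4 + 4.0) / 5 = 3.9400
UCL_s = B₄·s̄ = 2.266 × 3.9400 = 8.9280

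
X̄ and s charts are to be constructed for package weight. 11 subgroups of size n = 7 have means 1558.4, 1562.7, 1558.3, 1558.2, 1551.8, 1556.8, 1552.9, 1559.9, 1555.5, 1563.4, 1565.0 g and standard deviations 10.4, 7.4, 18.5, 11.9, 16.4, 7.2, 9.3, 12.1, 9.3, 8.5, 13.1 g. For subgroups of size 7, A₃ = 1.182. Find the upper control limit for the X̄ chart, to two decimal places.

1571.78

X̄̄ = (1558.4 + 1562.7 + 1558.3 + 1558.2 + 1551.8 + 1556.8 + 1552.9 + 1559.9 + 1555.5 + 1563.4 + 1565.0) / 11 = 1558.4455
s̄ = (10.4 + 7.4 + 18.5 + 11.9 + 16.4 + 7.2 + 9.3 + 12.1 + 9.3 + 8.5 + 13.1) / 11 = 11.2818
UCL = X̄̄ + A₃·s̄ = 1558.4455 + 1.182 × 11.2818 = 1571.7806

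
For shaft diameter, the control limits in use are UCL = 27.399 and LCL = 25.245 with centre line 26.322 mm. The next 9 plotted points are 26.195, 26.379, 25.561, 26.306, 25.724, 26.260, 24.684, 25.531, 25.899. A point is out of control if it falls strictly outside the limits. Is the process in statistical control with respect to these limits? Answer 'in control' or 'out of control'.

Compare each point to [25.245, 27.399]: sample 7 = 24.684 < LCL.

out of control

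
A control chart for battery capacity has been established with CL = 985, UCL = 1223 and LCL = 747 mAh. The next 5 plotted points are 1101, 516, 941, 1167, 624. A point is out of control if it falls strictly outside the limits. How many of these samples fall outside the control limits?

2

Compare each point to [747, 1223]: sample 2 = 516 < LCL; sample 5 = 624 < LCL.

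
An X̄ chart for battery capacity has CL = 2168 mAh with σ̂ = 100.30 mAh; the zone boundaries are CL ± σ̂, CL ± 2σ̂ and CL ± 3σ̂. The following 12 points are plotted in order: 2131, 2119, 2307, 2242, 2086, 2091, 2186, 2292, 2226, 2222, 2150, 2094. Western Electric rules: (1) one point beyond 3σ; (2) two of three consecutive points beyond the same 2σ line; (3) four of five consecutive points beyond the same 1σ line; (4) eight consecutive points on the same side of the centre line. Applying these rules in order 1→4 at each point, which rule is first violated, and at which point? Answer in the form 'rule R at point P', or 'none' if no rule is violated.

Zone of each point (C = within 1σ̂, B = 1σ̂–2σ̂, A = 2σ̂–3σ̂, * = beyond 3σ̂; sign = side of CL): 1:-C, 2:-C, 3:+B, 4:+C, 5:-C, 6:-C, 7:+C, 8:+B, 9:+C, 10:+C, 11:-C, 12:-C
No rule fires across all 12 points.

none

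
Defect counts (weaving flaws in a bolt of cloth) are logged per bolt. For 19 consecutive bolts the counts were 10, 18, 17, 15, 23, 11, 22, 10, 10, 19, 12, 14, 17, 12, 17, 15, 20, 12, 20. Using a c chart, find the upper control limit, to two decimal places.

c̄ = (10 + 18 + 17 + 15 + 23 + 11 + 22 + 10 + 10 + 19 + 12 + 14 + 17 + 12 + 17 + 15 + 20 + 12 + 20) / 19 = 294 / 19 = 15.4737
UCL = c̄ + 3√c̄ = 15.4737 + 3 × √15.4737 = 15.4737 + 3 × 3.9337 = 27.2747

27.27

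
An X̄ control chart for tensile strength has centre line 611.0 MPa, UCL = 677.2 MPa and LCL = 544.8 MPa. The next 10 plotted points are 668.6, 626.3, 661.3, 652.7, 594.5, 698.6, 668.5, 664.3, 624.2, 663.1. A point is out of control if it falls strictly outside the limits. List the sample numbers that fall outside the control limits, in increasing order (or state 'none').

6

Compare each point to [544.8, 677.2]: sample 6 = 698.6 > UCL.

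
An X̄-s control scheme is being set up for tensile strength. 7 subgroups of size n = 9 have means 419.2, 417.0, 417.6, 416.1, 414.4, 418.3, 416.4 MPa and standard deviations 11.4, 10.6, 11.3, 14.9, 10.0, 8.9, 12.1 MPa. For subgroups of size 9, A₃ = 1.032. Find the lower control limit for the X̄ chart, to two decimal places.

X̄̄ = (419.2 + 417.0 + 417.6 + 416.1 + 414.4 + 418.3 + 416.4) / 7 = 417.0000
s̄ = (11.4 + 10.6 + 11.3 + 14.9 + 10.0 + 8.9 + 12.1) / 7 = 11.3143
LCL = X̄̄ − A₃·s̄ = 417.0000 − 1.032 × 11.3143 = 405.3237

405.32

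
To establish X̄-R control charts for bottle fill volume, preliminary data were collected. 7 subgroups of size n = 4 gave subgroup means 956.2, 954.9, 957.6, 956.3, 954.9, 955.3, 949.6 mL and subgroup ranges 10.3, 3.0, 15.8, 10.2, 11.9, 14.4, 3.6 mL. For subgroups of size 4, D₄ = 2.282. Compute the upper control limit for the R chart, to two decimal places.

22.56

R̄ = (10.3 + 3.0 + 15.8 + 10.2 + 11.9 + 14.4 + 3.6) / 7 = 69.2000 / 7 = 9.8857
UCL_R = D₄·R̄ = 2.282 × 9.8857 = 22.5592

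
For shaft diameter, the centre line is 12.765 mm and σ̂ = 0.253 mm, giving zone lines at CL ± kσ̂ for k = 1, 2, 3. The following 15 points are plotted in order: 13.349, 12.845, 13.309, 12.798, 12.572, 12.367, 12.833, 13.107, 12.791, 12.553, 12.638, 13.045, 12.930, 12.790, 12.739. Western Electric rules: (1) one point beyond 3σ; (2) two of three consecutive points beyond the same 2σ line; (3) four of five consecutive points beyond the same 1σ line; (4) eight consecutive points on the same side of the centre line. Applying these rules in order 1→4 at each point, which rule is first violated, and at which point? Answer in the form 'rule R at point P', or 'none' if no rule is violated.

Zone of each point (C = within 1σ̂, B = 1σ̂–2σ̂, A = 2σ̂–3σ̂, * = beyond 3σ̂; sign = side of CL): 1:+A, 2:+C, 3:+A, 4:+C, 5:-C, 6:-B, 7:+C, 8:+B, 9:+C, 10:-C, 11:-C, 12:+B, 13:+C, 14:+C, 15:-C
Rule 2 (two of three consecutive points beyond the same 2σ limit) is satisfied at point 3.

rule 2 at point 3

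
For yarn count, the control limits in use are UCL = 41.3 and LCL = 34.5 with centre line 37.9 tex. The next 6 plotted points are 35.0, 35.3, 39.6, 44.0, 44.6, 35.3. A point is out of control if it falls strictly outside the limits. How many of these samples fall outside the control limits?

Compare each point to [34.5, 41.3]: sample 4 = 44.0 > UCL; sample 5 = 44.6 > UCL.

2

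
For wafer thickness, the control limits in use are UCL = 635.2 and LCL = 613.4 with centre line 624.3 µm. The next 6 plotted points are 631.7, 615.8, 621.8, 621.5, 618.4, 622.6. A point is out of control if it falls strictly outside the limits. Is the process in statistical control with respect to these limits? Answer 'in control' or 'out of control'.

All 6 points lie within [613.4, 635.2].

in control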